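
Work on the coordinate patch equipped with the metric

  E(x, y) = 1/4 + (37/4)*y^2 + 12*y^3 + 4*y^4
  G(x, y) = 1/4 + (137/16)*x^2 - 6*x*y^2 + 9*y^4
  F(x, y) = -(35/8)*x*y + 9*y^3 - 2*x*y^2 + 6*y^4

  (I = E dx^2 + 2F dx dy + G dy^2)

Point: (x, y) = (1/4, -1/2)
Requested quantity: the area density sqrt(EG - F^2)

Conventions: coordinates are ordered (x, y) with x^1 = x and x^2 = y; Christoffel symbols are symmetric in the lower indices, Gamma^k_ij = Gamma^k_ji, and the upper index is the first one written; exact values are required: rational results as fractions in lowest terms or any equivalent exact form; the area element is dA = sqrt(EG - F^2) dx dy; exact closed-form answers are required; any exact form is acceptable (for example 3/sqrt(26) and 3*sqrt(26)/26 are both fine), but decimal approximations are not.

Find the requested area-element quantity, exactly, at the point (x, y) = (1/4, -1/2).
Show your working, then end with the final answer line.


E = 21/16, F = -21/64, G = 249/256; EG - F^2 = 1197/1024

Answer: sqrt(EG - F^2) = 3*sqrt(133)/32


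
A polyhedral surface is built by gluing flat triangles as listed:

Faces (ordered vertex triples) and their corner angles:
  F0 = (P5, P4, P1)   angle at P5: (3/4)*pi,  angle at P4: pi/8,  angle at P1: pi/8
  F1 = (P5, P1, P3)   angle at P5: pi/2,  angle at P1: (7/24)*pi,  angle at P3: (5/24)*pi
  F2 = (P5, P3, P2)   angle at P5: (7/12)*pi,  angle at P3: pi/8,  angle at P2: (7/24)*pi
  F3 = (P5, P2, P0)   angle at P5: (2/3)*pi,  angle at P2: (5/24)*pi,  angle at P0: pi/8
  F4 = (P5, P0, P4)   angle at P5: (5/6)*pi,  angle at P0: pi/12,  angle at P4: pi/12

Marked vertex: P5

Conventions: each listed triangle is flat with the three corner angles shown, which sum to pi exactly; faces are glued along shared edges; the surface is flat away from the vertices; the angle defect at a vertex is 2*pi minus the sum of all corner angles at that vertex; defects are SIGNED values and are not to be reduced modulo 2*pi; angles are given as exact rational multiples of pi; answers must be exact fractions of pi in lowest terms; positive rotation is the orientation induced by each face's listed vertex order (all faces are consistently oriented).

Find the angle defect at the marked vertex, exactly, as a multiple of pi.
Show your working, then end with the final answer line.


Sum of corner angles at P5: (10/3)*pi
defect = 2*pi - (10/3)*pi

Answer: defect(P5) = (-4/3)*pi


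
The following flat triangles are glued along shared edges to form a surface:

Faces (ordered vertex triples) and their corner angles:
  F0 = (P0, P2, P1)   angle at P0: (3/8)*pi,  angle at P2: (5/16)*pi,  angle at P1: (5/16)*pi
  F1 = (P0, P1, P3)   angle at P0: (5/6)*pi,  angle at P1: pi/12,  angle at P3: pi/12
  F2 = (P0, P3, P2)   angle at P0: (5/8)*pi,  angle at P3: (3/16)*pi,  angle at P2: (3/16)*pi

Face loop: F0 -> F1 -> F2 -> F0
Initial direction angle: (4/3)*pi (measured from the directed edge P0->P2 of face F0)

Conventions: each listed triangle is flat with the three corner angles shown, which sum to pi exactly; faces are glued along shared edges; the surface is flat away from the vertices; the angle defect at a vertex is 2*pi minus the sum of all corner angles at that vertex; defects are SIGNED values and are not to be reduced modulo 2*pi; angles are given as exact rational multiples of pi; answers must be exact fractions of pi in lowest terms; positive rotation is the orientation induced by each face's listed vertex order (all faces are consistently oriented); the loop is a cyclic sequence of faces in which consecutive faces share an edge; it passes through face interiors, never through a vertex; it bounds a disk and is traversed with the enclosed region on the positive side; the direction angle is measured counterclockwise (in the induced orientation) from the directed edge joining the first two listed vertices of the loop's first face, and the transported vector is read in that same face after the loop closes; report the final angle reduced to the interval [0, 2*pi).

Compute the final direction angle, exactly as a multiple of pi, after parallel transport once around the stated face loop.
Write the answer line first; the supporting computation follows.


Answer: final direction angle = (3/2)*pi

enclosed vertex P0: corner angles sum to (11/6)*pi, defect = 2*pi - (11/6)*pi = pi/6
final direction = starting direction + enclosed defect total, reduced mod 2*pi (induced orientation)
final angle = (4/3)*pi + pi/6 = (3/2)*pi (mod 2*pi)


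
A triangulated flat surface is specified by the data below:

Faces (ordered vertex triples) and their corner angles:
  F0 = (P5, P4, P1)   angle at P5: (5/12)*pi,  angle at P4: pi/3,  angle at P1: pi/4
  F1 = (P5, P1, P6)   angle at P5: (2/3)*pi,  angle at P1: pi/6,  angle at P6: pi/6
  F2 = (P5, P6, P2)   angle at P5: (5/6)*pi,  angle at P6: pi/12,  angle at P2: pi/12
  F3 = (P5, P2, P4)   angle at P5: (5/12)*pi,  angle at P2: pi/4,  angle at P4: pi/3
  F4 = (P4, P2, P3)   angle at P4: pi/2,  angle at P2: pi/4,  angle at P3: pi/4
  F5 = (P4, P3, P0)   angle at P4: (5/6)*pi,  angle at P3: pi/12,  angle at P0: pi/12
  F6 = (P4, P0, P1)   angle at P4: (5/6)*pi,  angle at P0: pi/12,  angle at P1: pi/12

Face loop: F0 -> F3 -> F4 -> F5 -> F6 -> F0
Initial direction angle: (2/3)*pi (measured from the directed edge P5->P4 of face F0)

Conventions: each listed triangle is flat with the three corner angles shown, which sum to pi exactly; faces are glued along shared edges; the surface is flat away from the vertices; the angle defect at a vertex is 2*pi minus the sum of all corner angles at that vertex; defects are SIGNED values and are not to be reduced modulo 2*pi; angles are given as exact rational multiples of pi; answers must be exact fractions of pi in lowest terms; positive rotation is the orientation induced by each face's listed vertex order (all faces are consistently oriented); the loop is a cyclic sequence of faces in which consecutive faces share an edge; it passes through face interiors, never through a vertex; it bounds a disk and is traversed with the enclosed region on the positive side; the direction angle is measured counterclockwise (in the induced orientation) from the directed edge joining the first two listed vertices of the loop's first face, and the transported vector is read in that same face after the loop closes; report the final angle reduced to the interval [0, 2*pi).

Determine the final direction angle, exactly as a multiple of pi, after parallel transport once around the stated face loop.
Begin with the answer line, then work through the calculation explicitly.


Answer: final direction angle = (11/6)*pi

enclosed vertex P4: corner angles sum to (17/6)*pi, defect = 2*pi - (17/6)*pi = (-5/6)*pi
by Gauss-Bonnet the loop rotates the vector by the enclosed defect sum (positive orientation, mod 2*pi)
final angle = (2/3)*pi - (5/6)*pi = (11/6)*pi (mod 2*pi)


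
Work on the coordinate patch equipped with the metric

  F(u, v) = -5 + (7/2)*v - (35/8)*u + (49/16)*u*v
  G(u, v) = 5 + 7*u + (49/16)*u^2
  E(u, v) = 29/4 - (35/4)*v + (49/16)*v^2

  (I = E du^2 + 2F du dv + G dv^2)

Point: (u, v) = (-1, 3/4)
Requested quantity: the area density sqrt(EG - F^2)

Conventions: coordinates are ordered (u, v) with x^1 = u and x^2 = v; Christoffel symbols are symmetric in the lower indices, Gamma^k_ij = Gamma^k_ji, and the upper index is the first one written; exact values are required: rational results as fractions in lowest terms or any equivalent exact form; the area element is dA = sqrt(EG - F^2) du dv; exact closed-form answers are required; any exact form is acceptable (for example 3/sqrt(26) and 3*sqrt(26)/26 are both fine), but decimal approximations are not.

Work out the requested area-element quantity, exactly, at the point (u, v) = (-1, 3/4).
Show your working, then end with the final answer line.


E = 617/256, F = -19/64, G = 17/16; EG - F^2 = 633/256

Answer: sqrt(EG - F^2) = sqrt(633)/16


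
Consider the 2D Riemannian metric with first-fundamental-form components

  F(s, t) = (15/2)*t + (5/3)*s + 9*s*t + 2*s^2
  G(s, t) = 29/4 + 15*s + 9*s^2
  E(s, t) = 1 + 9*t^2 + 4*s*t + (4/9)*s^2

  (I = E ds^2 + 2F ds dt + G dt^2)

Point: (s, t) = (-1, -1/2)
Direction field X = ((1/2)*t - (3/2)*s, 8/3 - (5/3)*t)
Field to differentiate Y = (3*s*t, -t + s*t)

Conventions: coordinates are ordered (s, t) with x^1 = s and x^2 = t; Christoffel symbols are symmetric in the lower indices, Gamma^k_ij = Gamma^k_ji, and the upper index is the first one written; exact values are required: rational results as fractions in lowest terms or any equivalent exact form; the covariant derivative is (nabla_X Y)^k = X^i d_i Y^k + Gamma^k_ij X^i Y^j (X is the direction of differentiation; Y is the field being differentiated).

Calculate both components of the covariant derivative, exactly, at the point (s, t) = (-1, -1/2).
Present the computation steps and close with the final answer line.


E = 205/36, F = 13/12, G = 5/4 at the point
E_s = -26/9, E_t = -13, F_s = -41/6, F_t = -3/2, G_s = -3, G_t = 0
EG - F^2 = 107/18;  g^inv = (18/107) * [[5/4, -13/12], [-13/12, 205/36]]
first-kind symbols [ij,l] = (1/2)(d_i g_jl + d_j g_il - d_l g_ij): [ss,s] = E_s/2 = -13/9, [ss,t] = F_s - E_t/2 = -1/3, [st,s] = E_t/2 = -13/2, [st,t] = G_s/2 = -3/2, [tt,s] = F_t - G_s/2 = 0, [tt,t] = G_t/2 = 0
Gamma^s_ij = (G*[ij,s] - F*[ij,t])/(EG - F^2), Gamma^t_ij = (E*[ij,t] - F*[ij,s])/(EG - F^2)
Gamma_sss = -26/107, Gamma_sst = -117/107, Gamma_stt = 0, Gamma_tss = -6/107, Gamma_tst = -27/107, Gamma_ttt = 0
X = (5/4, 7/2), Y = (3/2, 1) at the point

Answer: (nabla_X Y)^s = -17067/856, (nabla_X Y)^t = -8021/856


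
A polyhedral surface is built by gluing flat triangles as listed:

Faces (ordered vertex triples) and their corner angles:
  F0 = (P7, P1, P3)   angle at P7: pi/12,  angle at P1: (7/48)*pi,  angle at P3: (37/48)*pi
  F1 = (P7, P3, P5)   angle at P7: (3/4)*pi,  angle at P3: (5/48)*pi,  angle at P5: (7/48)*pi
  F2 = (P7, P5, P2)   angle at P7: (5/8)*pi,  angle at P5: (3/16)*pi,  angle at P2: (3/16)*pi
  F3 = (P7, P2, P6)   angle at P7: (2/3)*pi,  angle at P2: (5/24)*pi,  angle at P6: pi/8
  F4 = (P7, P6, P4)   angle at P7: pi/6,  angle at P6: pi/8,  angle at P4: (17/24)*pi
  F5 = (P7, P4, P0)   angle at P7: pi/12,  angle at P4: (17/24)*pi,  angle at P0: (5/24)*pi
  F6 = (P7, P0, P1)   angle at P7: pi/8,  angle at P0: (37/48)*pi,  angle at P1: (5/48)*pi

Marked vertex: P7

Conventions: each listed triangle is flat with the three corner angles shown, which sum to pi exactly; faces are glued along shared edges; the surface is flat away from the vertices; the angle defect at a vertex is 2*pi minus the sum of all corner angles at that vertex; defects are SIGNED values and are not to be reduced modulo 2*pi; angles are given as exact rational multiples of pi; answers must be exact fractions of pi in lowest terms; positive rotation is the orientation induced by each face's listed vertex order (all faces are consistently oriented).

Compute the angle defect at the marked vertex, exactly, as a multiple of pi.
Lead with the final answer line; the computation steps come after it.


Answer: defect(P7) = -pi/2

Sum of corner angles at P7: (5/2)*pi
defect = 2*pi - (5/2)*pi


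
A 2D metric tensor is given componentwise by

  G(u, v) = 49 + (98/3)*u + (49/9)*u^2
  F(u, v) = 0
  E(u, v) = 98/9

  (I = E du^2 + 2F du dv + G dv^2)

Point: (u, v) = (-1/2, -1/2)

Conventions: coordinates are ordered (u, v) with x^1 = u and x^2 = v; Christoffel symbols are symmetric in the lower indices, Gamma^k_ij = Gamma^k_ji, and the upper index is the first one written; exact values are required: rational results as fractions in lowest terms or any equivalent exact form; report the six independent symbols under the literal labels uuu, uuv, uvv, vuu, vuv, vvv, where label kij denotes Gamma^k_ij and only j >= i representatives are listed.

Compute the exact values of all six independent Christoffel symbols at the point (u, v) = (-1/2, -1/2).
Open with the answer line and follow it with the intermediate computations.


Answer: Gamma_uuu = 0, Gamma_uuv = 0, Gamma_uvv = -5/4, Gamma_vuu = 0, Gamma_vuv = 2/5, Gamma_vvv = 0

E = 98/9, F = 0, G = 1225/36 at the point
E_u = 0, E_v = 0, F_u = 0, F_v = 0, G_u = 245/9, G_v = 0
EG - F^2 = 60025/162;  g^inv = (162/60025) * [[1225/36, 0], [0, 98/9]]
first-kind symbols [ij,l] = (1/2)(d_i g_jl + d_j g_il - d_l g_ij): [uu,u] = E_u/2 = 0, [uu,v] = F_u - E_v/2 = 0, [uv,u] = E_v/2 = 0, [uv,v] = G_u/2 = 245/18, [vv,u] = F_v - G_u/2 = -245/18, [vv,v] = G_v/2 = 0
Gamma^u_ij = (G*[ij,u] - F*[ij,v])/(EG - F^2), Gamma^v_ij = (E*[ij,v] - F*[ij,u])/(EG - F^2)


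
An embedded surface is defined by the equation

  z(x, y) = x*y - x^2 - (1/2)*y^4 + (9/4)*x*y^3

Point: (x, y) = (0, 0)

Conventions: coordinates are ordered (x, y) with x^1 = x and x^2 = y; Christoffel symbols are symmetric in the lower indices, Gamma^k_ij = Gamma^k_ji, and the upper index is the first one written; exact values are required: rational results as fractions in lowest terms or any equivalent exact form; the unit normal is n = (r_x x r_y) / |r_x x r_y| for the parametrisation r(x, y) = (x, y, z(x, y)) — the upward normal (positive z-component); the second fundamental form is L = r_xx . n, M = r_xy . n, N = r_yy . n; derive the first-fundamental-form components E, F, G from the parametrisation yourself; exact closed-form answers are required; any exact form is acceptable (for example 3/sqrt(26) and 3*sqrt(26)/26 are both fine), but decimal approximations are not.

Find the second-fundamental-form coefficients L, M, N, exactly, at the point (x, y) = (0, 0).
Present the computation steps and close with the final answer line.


z_x = 0, z_y = 0, z_xx = -2, z_xy = 1, z_yy = 0
E = 1, F = 0, G = 1; answer radicand W^2 = 1
unnormalised second-form numerators: l = -2, m = 1, n = 0; L = l/sqrt(1), and similarly M = m/sqrt(W^2), N = n/sqrt(W^2)

Answer: L = -2, M = 1, N = 0


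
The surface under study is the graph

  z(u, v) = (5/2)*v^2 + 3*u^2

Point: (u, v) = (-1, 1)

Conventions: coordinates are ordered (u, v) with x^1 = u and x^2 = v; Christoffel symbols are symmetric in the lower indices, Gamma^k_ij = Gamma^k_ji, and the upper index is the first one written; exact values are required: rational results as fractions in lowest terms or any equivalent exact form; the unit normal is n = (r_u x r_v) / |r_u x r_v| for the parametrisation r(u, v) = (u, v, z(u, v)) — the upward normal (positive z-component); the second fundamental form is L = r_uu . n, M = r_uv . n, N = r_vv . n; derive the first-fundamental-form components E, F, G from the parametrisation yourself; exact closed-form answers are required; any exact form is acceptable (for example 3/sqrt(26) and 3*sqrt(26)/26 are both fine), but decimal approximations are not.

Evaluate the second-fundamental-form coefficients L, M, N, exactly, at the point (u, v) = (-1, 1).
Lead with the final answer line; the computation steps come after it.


Answer: L = 3*sqrt(62)/31, M = 0, N = 5*sqrt(62)/62

z_u = -6, z_v = 5, z_uu = 6, z_uv = 0, z_vv = 5
E = 37, F = -30, G = 26; answer radicand W^2 = 62
unnormalised second-form numerators: l = 6, m = 0, n = 5; L = l/sqrt(62), and similarly M = m/sqrt(W^2), N = n/sqrt(W^2)


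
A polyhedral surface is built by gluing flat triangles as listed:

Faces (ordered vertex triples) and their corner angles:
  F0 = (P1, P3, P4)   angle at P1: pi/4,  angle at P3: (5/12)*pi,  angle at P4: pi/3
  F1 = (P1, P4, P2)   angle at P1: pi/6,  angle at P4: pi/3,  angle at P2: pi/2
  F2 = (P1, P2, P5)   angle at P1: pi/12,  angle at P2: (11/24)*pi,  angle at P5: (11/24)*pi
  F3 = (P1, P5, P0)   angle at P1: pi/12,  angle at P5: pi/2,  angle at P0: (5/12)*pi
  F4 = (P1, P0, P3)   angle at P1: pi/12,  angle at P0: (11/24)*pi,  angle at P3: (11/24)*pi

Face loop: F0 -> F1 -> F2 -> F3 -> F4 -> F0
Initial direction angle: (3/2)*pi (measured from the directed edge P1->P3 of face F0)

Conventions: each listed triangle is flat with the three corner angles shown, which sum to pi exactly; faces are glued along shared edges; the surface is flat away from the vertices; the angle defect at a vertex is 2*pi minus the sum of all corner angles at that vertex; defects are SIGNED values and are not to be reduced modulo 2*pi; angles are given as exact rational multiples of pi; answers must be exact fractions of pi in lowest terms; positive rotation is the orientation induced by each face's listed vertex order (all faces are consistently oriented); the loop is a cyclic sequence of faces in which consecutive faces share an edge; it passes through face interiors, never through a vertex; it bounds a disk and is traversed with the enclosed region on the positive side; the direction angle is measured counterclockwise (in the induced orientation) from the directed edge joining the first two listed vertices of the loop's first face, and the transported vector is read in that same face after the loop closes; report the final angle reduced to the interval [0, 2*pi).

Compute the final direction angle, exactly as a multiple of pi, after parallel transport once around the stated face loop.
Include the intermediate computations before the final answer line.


enclosed vertex P1: corner angles sum to (2/3)*pi, defect = 2*pi - (2/3)*pi = (4/3)*pi
holonomy = initial angle + sum of enclosed defects (mod 2*pi), positive in the induced orientation
final angle = (3/2)*pi + (4/3)*pi = (5/6)*pi (mod 2*pi)

Answer: final direction angle = (5/6)*pi


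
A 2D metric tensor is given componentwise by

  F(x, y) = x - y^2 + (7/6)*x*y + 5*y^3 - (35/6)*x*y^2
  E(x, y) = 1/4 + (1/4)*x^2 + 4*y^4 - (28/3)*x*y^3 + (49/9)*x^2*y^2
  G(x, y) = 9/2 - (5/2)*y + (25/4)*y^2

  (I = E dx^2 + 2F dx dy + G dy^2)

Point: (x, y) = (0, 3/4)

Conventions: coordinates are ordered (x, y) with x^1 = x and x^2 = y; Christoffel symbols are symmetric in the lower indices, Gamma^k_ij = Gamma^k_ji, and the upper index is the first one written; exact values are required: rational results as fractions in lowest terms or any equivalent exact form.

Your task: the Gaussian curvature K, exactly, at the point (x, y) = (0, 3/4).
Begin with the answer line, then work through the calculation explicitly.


Answer: K = -472256/783225

E = 97/64, F = 99/64, G = 393/64, EG - F^2 = 885/128 at the point
E_x = -63/16, E_y = 27/4, F_x = -45/32, F_y = 111/16, G_x = 0, G_y = 55/8
E_yy = 27, F_xy = -91/12, G_xx = 0
Evaluate Brioschi's two determinant matrices M1, M2 and divide by (EG - F^2)^2.
M1 = [[-E_yy/2 + F_xy - G_xx/2, E_x/2, F_x - E_y/2], [F_y - G_x/2, E, F], [G_y/2, F, G]] = [[-253/12, -63/32, -153/32], [111/16, 97/64, 99/64], [55/16, 99/64, 393/64]]; det M1 = -404561/4096
M2 = [[0, E_y/2, G_x/2], [E_y/2, E, F], [G_x/2, F, G]] = [[0, 27/8, 0], [27/8, 97/64, 99/64], [0, 99/64, 393/64]]; det M2 = -286497/4096
det M1 - det M2 = -7379/256; K = -7379/256 / (885/128)^2 = -472256/783225


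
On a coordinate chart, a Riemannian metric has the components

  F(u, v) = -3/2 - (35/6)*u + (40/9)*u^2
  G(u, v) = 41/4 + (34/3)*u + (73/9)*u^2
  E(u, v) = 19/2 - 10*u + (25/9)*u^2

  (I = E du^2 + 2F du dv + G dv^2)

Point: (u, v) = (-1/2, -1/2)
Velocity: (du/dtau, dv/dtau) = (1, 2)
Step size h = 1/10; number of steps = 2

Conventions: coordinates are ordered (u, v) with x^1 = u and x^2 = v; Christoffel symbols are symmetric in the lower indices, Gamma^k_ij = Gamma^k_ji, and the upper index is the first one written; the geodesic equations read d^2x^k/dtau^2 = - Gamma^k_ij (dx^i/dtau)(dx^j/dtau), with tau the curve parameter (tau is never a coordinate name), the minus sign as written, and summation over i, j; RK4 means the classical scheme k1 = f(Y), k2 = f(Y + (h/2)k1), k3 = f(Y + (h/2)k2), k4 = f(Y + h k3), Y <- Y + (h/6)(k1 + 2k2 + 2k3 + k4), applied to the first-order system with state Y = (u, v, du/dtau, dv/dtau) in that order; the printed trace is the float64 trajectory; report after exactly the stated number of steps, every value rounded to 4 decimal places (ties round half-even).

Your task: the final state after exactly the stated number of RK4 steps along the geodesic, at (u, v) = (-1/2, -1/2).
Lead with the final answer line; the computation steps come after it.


Answer: u = -0.2778, v = -0.1008, du/dtau = 1.2556, dv/dtau = 1.9628

f(Y) = (du/dtau, dv/dtau, -Gamma^u_ij Y'^i Y'^j, -Gamma^v_ij Y'^i Y'^j) with the Gammas evaluated at the stage position; h = 0.100000; intermediate values shown to 6 dp
step 0: u = -0.5000, v = -0.5000, du/dtau = 1.0000, dv/dtau = 2.0000
step 1:
  k1: at (u, v) = (-0.500000, -0.500000), (du/dtau, dv/dtau) = (1.000000, 2.000000); Gamma_uuu = -0.172840, Gamma_uuv = -0.043296, Gamma_uvv = -0.113236, Gamma_vuu = -1.488536, Gamma_vuv = 0.260252, Gamma_vvv = 0.043296; k1 = (1.000000, 2.000000, 0.798966, 0.274345)
  k2: at (u, v) = (-0.450000, -0.400000), (du/dtau, dv/dtau) = (1.039948, 2.013717); Gamma_uuu = -0.237732, Gamma_uuv = -0.043071, Gamma_uvv = -0.144473, Gamma_vuu = -1.376802, Gamma_vuv = 0.309736, Gamma_vvv = 0.043071; k2 = (1.039948, 2.013717, 1.023345, 0.017070)
  k3: at (u, v) = (-0.448003, -0.399314), (du/dtau, dv/dtau) = (1.051167, 2.000854); Gamma_uuu = -0.240209, Gamma_uuv = -0.042984, Gamma_uvv = -0.145765, Gamma_vuu = -1.372509, Gamma_vuv = 0.311600, Gamma_vvv = 0.042984; k3 = (1.051167, 2.000854, 1.029787, 0.033740)
  k4: at (u, v) = (-0.394883, -0.299915), (du/dtau, dv/dtau) = (1.102979, 2.003374); Gamma_uuu = -0.303054, Gamma_uuv = -0.038615, Gamma_uvv = -0.181639, Gamma_vuu = -1.262867, Gamma_vuv = 0.358198, Gamma_vvv = 0.038615; k4 = (1.102979, 2.003374, 1.268347, -0.201629)
  Y <- Y + (h/6)(k1 + 2k2 + 2k3 + k4): u = -0.3952, v = -0.2995, du/dtau = 1.1029, dv/dtau = 2.0029
step 2:
  k1: at (u, v) = (-0.395247, -0.299458), (du/dtau, dv/dtau) = (1.102893, 2.002906); Gamma_uuu = -0.302644, Gamma_uuv = -0.038658, Gamma_uvv = -0.181383, Gamma_vuu = -1.263588, Gamma_vuv = 0.357898, Gamma_vvv = 0.038658; k1 = (1.102893, 2.002906, 1.266559, -0.199272)
  k2: at (u, v) = (-0.340102, -0.199313), (du/dtau, dv/dtau) = (1.166221, 1.992942); Gamma_uuu = -0.362166, Gamma_uuv = -0.030241, Gamma_uvv = -0.222218, Gamma_vuu = -1.158350, Gamma_vuv = 0.400648, Gamma_vvv = 0.030241; k2 = (1.166221, 1.992942, 1.515755, -0.407055)
  k3: at (u, v) = (-0.336935, -0.199811), (du/dtau, dv/dtau) = (1.178681, 1.982553); Gamma_uuu = -0.365418, Gamma_uuv = -0.029645, Gamma_uvv = -0.224692, Gamma_vuu = -1.152558, Gamma_vuv = 0.402940, Gamma_vvv = 0.029645; k3 = (1.178681, 1.982553, 1.529376, -0.398462)
  k4: at (u, v) = (-0.277378, -0.101203), (du/dtau, dv/dtau) = (1.255831, 1.963059); Gamma_uuu = -0.423485, Gamma_uuv = -0.016317, Gamma_uvv = -0.274220, Gamma_vuu = -1.048339, Gamma_vuv = 0.442967, Gamma_vvv = 0.016317; k4 = (1.255831, 1.963059, 1.805070, -0.593598)
  Y <- Y + (h/6)(k1 + 2k2 + 2k3 + k4): u = -0.2778, v = -0.1008, du/dtau = 1.2556, dv/dtau = 1.9628


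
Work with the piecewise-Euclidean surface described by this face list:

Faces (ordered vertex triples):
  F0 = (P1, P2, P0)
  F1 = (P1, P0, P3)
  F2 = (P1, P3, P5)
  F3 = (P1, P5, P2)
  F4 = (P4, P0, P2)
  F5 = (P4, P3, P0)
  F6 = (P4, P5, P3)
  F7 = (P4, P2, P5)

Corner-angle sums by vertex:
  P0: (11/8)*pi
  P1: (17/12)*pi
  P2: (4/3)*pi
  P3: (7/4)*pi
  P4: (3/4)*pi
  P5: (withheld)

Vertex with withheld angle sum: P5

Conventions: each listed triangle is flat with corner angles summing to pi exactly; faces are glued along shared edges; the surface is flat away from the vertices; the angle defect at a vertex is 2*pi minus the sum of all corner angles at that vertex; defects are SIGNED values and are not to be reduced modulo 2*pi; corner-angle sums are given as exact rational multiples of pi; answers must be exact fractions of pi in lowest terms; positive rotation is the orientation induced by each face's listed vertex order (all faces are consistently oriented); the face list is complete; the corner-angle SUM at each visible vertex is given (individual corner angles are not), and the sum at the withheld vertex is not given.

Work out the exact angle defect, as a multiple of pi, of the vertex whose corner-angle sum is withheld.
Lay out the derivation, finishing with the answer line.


V = 6, E = 12, F = 8; chi = V - E + F = 2
Gauss-Bonnet: total defect = 2*pi*chi = 4*pi; visible defects sum to (27/8)*pi

Answer: defect(P5) = (5/8)*pi


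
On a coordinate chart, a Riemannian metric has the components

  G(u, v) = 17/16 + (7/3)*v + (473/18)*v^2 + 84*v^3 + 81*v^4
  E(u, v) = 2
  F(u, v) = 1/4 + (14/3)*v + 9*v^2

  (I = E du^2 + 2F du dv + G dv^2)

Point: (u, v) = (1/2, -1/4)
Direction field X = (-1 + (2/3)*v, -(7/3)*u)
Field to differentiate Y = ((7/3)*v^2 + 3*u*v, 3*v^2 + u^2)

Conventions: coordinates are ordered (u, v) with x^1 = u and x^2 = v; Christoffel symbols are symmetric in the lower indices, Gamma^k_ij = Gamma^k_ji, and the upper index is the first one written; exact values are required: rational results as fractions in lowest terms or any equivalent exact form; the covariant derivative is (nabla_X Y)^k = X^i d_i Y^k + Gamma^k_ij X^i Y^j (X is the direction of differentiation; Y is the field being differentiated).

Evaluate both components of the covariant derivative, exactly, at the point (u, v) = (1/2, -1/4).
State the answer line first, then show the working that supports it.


Answer: (nabla_X Y)^u = 157283/352584, (nabla_X Y)^v = 2926/4897

E = 2, F = -17/48, G = 2593/2304 at the point
E_u = 0, E_v = 0, F_u = 0, F_v = 1/6, G_u = 0, G_v = -17/144
EG - F^2 = 4897/2304;  g^inv = (2304/4897) * [[2593/2304, 17/48], [17/48, 2]]
first-kind symbols [ij,l] = (1/2)(d_i g_jl + d_j g_il - d_l g_ij): [uu,u] = E_u/2 = 0, [uu,v] = F_u - E_v/2 = 0, [uv,u] = E_v/2 = 0, [uv,v] = G_u/2 = 0, [vv,u] = F_v - G_u/2 = 1/6, [vv,v] = G_v/2 = -17/288
Gamma^u_ij = (G*[ij,u] - F*[ij,v])/(EG - F^2), Gamma^v_ij = (E*[ij,v] - F*[ij,u])/(EG - F^2)
Gamma_uuu = 0, Gamma_uuv = 0, Gamma_uvv = 384/4897, Gamma_vuu = 0, Gamma_vuv = 0, Gamma_vvv = -136/4897
X = (-7/6, -7/6), Y = (-11/48, 7/16) at the point


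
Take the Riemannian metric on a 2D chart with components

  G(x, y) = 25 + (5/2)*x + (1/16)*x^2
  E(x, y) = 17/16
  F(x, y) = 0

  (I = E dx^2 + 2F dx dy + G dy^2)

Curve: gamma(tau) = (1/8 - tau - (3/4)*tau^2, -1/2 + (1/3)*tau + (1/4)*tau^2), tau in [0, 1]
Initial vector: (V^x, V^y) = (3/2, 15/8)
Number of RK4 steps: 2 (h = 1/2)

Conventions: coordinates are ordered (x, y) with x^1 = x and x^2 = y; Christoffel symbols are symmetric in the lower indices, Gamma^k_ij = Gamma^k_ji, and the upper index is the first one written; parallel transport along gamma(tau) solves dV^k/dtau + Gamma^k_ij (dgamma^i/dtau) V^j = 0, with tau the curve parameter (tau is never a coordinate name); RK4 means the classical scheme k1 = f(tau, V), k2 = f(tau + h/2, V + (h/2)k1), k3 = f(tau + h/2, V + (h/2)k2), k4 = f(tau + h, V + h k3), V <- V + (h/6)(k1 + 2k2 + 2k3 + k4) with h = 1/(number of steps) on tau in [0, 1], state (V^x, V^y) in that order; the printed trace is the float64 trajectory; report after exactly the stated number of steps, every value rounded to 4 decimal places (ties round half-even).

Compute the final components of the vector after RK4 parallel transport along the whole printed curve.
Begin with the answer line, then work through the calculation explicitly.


Answer: V^x = 2.7755, V^y = 1.9856

gamma'(tau) = (-1 - (3/2)*tau, 1/3 + (1/2)*tau); f(tau, V)^k = -Gamma^k_ij(gamma(tau)) gamma'^i(tau) V^j; h = 1/2; intermediate values shown to 6 dp
curve data and Christoffel symbols at the stage parameters:
  tau = 0.000000: gamma = (0.125000, -0.500000), gamma' = (-1.000000, 0.333333); Gamma_xxx = 0.000000, Gamma_xxy = 0.000000, Gamma_xyy = -1.183824, Gamma_yxx = 0.000000, Gamma_yxy = 0.049689, Gamma_yyy = 0.000000
  tau = 0.250000: gamma = (-0.171875, -0.401042), gamma' = (-1.375000, 0.458333); Gamma_xxx = 0.000000, Gamma_xxy = 0.000000, Gamma_xyy = -1.166360, Gamma_yxx = 0.000000, Gamma_yxy = 0.050433, Gamma_yyy = 0.000000
  tau = 0.500000: gamma = (-0.562500, -0.270833), gamma' = (-1.750000, 0.583333); Gamma_xxx = 0.000000, Gamma_xxy = 0.000000, Gamma_xyy = -1.143382, Gamma_yxx = 0.000000, Gamma_yxy = 0.051447, Gamma_yyy = 0.000000
  tau = 0.750000: gamma = (-1.046875, -0.109375), gamma' = (-2.125000, 0.708333); Gamma_xxx = 0.000000, Gamma_xxy = 0.000000, Gamma_xyy = -1.114890, Gamma_yxx = 0.000000, Gamma_yxy = 0.052762, Gamma_yyy = 0.000000
  tau = 1.000000: gamma = (-1.625000, 0.083333), gamma' = (-2.500000, 0.833333); Gamma_xxx = 0.000000, Gamma_xxy = 0.000000, Gamma_xyy = -1.080882, Gamma_yxx = 0.000000, Gamma_yxy = 0.054422, Gamma_yyy = 0.000000
step 0: V^x = 1.5000, V^y = 1.8750
step 1: k1 = (0.739890, 0.068323), k2 = (1.011472, 0.092259), k3 = (1.014671, 0.091105), k4 = (1.280957, 0.112670); V <- V + (h/6)(k1 + 2k2 + 2k3 + k4): V^x = 2.0061, V^y = 1.9206
step 2: k1 = (1.281017, 0.112715), k2 = (1.539011, 0.131557), k3 = (1.542731, 0.129675), k4 = (1.788393, 0.144172); V <- V + (h/6)(k1 + 2k2 + 2k3 + k4): V^x = 2.7755, V^y = 1.9856


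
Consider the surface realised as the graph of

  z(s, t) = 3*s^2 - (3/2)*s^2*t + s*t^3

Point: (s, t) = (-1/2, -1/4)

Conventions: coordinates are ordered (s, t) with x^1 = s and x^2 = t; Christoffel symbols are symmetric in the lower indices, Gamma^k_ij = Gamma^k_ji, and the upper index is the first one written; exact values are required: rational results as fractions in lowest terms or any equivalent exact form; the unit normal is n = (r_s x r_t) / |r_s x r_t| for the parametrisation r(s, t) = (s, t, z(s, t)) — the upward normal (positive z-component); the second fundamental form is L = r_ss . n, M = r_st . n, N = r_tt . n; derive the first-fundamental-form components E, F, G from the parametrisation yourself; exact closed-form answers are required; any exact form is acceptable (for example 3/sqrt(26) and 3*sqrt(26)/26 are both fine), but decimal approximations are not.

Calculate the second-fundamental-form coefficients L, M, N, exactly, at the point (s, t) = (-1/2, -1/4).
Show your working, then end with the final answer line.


z_s = -217/64, z_t = -15/32, z_ss = 27/4, z_st = 27/16, z_tt = 3/4
E = 51185/4096, F = 3255/2048, G = 1249/1024; answer radicand W^2 = 52085/4096
unnormalised second-form numerators: l = 27/4, m = 27/16, n = 3/4; L = l/sqrt(52085/4096), and similarly M = m/sqrt(W^2), N = n/sqrt(W^2)

Answer: L = 432*sqrt(52085)/52085, M = 108*sqrt(52085)/52085, N = 48*sqrt(52085)/52085


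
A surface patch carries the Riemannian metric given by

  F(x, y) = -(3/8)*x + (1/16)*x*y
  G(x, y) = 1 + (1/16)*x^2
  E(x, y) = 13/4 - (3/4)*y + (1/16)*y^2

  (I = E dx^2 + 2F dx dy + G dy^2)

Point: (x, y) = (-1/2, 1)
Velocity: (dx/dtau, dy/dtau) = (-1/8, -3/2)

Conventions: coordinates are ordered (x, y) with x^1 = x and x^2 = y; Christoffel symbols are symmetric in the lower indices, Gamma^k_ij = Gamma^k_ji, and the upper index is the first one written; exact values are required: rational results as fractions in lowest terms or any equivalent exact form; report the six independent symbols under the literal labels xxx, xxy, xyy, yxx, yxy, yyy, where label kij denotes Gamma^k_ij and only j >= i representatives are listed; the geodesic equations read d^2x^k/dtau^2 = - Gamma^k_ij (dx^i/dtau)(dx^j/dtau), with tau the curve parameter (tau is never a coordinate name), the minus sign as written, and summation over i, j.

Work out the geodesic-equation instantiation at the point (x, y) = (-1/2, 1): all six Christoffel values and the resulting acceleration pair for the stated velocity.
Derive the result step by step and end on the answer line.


E = 41/16, F = 5/32, G = 65/64 at the point
E_x = 0, E_y = -5/8, F_x = -5/16, F_y = -1/32, G_x = -1/16, G_y = 0
EG - F^2 = 165/64;  g^inv = (64/165) * [[65/64, -5/32], [-5/32, 41/16]]
first-kind symbols [ij,l] = (1/2)(d_i g_jl + d_j g_il - d_l g_ij): [xx,x] = E_x/2 = 0, [xx,y] = F_x - E_y/2 = 0, [xy,x] = E_y/2 = -5/16, [xy,y] = G_x/2 = -1/32, [yy,x] = F_y - G_x/2 = 0, [yy,y] = G_y/2 = 0
Gamma^x_ij = (G*[ij,x] - F*[ij,y])/(EG - F^2), Gamma^y_ij = (E*[ij,y] - F*[ij,x])/(EG - F^2)
Gamma_xxx = 0, Gamma_xxy = -4/33, Gamma_xyy = 0, Gamma_yxx = 0, Gamma_yxy = -2/165, Gamma_yyy = 0
d^2x/dtau^2 = -(Gamma_xxx*(-1/8)^2 + 2*Gamma_xxy*(-1/8)*(-3/2) + Gamma_xyy*(-3/2)^2) = 1/22
d^2y/dtau^2 = -(Gamma_yxx*(-1/8)^2 + 2*Gamma_yxy*(-1/8)*(-3/2) + Gamma_yyy*(-3/2)^2) = 1/220

Answer: Gamma_xxx = 0, Gamma_xxy = -4/33, Gamma_xyy = 0, Gamma_yxx = 0, Gamma_yxy = -2/165, Gamma_yyy = 0; accelerations (d^2x/dtau^2, d^2y/dtau^2) = (1/22, 1/220)


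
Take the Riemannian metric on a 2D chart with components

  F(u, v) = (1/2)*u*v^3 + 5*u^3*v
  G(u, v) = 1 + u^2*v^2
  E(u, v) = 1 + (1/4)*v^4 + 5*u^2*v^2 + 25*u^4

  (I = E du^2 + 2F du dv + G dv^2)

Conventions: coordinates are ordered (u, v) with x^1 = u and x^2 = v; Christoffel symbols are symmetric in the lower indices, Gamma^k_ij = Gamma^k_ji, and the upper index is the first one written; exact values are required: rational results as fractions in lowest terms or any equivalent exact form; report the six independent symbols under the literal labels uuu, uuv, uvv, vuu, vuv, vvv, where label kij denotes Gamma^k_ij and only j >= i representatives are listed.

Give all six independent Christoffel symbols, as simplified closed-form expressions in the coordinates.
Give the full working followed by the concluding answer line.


E = 1 + (1/4)*v^4 + 5*u^2*v^2 + 25*u^4; F = (1/2)*u*v^3 + 5*u^3*v; G = 1 + u^2*v^2
Gamma^k_ij = (1/2) g^{kl} (d_i g_jl + d_j g_il - d_l g_ij), with g^inv = (1/(EG-F^2)) [[G, -F], [-F, E]]
first partials: E_u = 10*u*v^2 + 100*u^3, E_v = v^3 + 10*u^2*v, F_u = (1/2)*v^3 + 15*u^2*v, F_v = (3/2)*u*v^2 + 5*u^3, G_u = 2*u*v^2, G_v = 2*u^2*v
D = EG - F^2 = 1 + (1/4)*v^4 + 6*u^2*v^2 + 25*u^4
expanded: Gamma^u_uu = (G E_u - 2F F_u + F E_v)/(2D), Gamma^u_uv = (G E_v - F G_u)/(2D), Gamma^u_vv = (2G F_v - G G_u - F G_v)/(2D), Gamma^v_uu = (2E F_u - E E_v - F E_u)/(2D), Gamma^v_uv = (E G_u - F E_v)/(2D), Gamma^v_vv = (E G_v - 2F F_v + F G_u)/(2D); substitute and cancel common factors

Answer: Gamma_uuu = (200*u^3 + 20*u*v^2)/(100*u^4 + 24*u^2*v^2 + v^4 + 4), Gamma_uuv = (20*u^2*v + 2*v^3)/(100*u^4 + 24*u^2*v^2 + v^4 + 4), Gamma_uvv = (20*u^3 + 2*u*v^2)/(100*u^4 + 24*u^2*v^2 + v^4 + 4), Gamma_vuu = 40*u^2*v/(100*u^4 + 24*u^2*v^2 + v^4 + 4), Gamma_vuv = 4*u*v^2/(100*u^4 + 24*u^2*v^2 + v^4 + 4), Gamma_vvv = 4*u^2*v/(100*u^4 + 24*u^2*v^2 + v^4 + 4)


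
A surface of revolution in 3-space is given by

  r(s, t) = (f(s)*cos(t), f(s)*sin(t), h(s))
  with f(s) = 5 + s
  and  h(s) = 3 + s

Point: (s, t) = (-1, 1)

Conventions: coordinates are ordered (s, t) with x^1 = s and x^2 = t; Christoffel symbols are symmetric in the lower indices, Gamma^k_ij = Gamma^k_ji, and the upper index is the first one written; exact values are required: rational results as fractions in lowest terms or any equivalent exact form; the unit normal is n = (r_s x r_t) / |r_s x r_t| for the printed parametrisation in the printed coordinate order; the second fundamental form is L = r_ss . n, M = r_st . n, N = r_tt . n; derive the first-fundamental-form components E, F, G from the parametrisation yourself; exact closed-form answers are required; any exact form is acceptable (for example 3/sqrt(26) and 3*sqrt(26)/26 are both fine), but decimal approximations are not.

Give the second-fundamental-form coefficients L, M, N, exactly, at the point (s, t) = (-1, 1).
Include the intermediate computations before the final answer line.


f = 4, f' = 1, f'' = 0, h' = 1, h'' = 0
E = 2, F = 0, G = 16; answer radicand W^2 = 2
unnormalised second-form numerators: l = 0, m = 0, n = 4; L = l/sqrt(2), and similarly M = m/sqrt(W^2), N = n/sqrt(W^2)

Answer: L = 0, M = 0, N = 2*sqrt(2)


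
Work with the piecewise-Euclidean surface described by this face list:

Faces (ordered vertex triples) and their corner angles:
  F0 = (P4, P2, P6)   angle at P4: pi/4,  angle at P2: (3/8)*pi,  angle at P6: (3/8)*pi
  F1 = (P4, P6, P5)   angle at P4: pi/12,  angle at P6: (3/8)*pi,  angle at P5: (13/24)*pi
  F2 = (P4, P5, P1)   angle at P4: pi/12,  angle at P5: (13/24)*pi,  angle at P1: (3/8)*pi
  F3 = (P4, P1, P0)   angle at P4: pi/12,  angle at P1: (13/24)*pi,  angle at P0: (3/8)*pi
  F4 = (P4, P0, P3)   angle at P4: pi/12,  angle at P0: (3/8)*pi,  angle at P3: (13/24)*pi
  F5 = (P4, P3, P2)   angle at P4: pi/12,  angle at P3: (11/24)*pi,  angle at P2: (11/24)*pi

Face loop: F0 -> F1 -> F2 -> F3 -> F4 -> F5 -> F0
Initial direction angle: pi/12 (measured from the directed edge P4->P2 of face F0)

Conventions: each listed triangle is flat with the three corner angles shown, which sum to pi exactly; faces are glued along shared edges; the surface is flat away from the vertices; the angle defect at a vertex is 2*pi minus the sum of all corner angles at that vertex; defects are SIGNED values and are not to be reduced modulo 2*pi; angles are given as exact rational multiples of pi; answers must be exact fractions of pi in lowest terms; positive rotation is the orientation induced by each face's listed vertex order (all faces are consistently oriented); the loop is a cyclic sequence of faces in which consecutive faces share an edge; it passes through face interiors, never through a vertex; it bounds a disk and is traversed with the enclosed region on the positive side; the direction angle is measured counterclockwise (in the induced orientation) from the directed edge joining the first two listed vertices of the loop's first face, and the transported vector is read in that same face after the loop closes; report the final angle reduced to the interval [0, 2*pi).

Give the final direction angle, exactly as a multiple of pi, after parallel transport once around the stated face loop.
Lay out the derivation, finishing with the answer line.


enclosed vertex P4: corner angles sum to (2/3)*pi, defect = 2*pi - (2/3)*pi = (4/3)*pi
adding the enclosed defects to the starting angle (mod 2*pi, induced orientation) gives the holonomy
final angle = pi/12 + (4/3)*pi = (17/12)*pi (mod 2*pi)

Answer: final direction angle = (17/12)*pi


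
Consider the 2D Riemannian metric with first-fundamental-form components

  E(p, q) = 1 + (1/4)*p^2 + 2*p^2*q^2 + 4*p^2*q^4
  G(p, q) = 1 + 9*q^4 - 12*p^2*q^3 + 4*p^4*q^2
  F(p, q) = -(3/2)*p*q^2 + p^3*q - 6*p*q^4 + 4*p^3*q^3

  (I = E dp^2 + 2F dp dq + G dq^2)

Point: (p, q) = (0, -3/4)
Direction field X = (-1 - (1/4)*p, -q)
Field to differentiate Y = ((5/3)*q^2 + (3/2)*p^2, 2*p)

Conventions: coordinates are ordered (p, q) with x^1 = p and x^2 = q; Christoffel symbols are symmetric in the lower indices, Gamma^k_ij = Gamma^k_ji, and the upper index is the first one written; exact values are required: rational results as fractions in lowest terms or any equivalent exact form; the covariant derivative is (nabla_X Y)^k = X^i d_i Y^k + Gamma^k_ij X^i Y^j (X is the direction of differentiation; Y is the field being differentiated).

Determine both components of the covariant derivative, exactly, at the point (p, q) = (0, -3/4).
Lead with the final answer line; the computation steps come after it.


Answer: (nabla_X Y)^p = -15/8, (nabla_X Y)^q = -2099/1576

E = 1, F = 0, G = 985/256 at the point
E_p = 0, E_q = 0, F_p = -351/128, F_q = 0, G_p = 0, G_q = -243/16
EG - F^2 = 985/256;  g^inv = (256/985) * [[985/256, 0], [0, 1]]
first-kind symbols [ij,l] = (1/2)(d_i g_jl + d_j g_il - d_l g_ij): [pp,p] = E_p/2 = 0, [pp,q] = F_p - E_q/2 = -351/128, [pq,p] = E_q/2 = 0, [pq,q] = G_p/2 = 0, [qq,p] = F_q - G_p/2 = 0, [qq,q] = G_q/2 = -243/32
Gamma^p_ij = (G*[ij,p] - F*[ij,q])/(EG - F^2), Gamma^q_ij = (E*[ij,q] - F*[ij,p])/(EG - F^2)
Gamma_ppp = 0, Gamma_ppq = 0, Gamma_pqq = 0, Gamma_qpp = -702/985, Gamma_qpq = 0, Gamma_qqq = -1944/985
X = (-1, 3/4), Y = (15/16, 0) at the point


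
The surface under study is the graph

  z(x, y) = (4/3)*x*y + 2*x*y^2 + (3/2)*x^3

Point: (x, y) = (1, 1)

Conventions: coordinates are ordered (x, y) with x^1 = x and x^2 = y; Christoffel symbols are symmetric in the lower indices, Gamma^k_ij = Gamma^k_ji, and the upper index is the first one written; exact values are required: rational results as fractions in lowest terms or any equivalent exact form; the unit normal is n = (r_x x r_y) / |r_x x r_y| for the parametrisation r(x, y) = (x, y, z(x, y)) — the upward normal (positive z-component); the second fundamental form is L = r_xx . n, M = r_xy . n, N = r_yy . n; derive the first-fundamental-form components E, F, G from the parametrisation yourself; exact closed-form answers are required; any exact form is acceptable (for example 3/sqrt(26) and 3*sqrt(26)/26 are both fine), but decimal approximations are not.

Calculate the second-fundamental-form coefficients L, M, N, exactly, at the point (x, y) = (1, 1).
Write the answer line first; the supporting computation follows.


Answer: L = 54*sqrt(3269)/3269, M = 32*sqrt(3269)/3269, N = 24*sqrt(3269)/3269

z_x = 47/6, z_y = 16/3, z_xx = 9, z_xy = 16/3, z_yy = 4
E = 2245/36, F = 376/9, G = 265/9; answer radicand W^2 = 3269/36
unnormalised second-form numerators: l = 9, m = 16/3, n = 4; L = l/sqrt(3269/36), and similarly M = m/sqrt(W^2), N = n/sqrt(W^2)
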